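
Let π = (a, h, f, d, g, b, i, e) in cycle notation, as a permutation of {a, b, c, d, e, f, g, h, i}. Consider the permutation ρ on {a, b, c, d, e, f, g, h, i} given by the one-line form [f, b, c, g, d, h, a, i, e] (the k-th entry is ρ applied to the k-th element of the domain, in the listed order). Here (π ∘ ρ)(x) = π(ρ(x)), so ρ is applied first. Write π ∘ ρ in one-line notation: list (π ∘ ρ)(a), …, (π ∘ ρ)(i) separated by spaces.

(π ∘ ρ)(x) = π(ρ(x)). Computing each image: π(ρ(a)) = π(f) = d, π(ρ(b)) = π(b) = i, π(ρ(c)) = π(c) = c, π(ρ(d)) = π(g) = b, π(ρ(e)) = π(d) = g, π(ρ(f)) = π(h) = f, π(ρ(g)) = π(a) = h, π(ρ(h)) = π(i) = e, π(ρ(i)) = π(e) = a.
Hence π ∘ ρ = [d i c b g f h e a].

d i c b g f h e a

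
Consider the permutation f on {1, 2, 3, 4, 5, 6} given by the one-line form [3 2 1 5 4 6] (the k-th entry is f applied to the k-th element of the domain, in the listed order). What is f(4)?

4 is element number 4 of the domain, and entry number 4 of the one-line form is 5, so f(4) = 5.

5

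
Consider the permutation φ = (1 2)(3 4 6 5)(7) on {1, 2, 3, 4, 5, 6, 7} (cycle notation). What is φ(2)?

Within (1 2), 2 ↦ 1.

1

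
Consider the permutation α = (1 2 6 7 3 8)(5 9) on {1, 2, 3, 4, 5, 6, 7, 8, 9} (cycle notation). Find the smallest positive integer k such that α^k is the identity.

The disjoint cycles have lengths 6, 2, 1.
The order of α is the least common multiple of its cycle lengths: lcm(6, 2) = 6.

6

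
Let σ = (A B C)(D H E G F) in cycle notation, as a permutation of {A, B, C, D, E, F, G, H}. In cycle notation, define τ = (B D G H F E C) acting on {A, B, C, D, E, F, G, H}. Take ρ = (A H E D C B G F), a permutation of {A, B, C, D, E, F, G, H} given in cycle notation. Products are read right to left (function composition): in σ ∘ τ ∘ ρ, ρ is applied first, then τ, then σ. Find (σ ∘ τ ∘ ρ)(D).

(σ ∘ τ ∘ ρ)(D) = σ(τ(ρ(D))). ρ(D) = C, then τ(C) = B, then σ(B) = C, so the result is C.

C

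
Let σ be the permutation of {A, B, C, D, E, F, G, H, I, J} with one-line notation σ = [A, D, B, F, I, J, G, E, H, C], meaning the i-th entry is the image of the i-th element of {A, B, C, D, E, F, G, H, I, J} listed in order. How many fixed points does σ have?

2

The fixed points (elements with σ(x) = x) are {A, G}, so there are 2.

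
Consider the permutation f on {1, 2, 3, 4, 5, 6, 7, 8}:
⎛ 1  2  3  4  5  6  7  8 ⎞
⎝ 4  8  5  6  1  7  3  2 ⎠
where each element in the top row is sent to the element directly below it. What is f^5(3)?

Tracing 3 → 5 → … returns to 3 after 6 steps, so 3 lies in a 6-cycle (1, 4, 6, 7, 3, 5).
Advancing 5 steps from 3: 3 → 5 → 1 → 4 → 6 → 7.

7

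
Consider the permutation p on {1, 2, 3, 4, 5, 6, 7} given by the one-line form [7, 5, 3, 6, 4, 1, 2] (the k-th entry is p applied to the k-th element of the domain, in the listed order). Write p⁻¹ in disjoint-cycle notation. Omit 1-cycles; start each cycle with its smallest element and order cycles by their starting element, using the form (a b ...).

(1 6 4 5 2 7)

The cycle decomposition of p is (1 7 2 5 4 6).
Reversing each cycle (and rotating so the smallest element leads) gives p⁻¹ = (1 6 4 5 2 7).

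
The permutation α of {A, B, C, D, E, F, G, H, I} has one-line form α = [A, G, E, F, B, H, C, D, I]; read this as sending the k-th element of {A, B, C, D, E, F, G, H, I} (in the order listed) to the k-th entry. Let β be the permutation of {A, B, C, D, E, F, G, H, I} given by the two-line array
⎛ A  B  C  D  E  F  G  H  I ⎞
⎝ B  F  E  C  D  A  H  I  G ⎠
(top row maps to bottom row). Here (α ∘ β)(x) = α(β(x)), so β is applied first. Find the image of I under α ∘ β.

C

β(I) = G, then α(G) = C; composing gives (α ∘ β)(I) = C.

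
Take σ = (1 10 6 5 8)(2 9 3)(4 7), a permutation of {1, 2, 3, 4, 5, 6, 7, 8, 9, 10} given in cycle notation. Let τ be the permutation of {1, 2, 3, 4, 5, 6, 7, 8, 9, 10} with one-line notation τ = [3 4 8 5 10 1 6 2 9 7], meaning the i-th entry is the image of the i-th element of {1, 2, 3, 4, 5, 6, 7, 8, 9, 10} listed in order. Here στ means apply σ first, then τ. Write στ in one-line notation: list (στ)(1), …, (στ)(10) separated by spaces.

Chase each element through σ then τ: 1 → 10 → 7; 2 → 9 → 9; 3 → 2 → 4; 4 → 7 → 6; 5 → 8 → 2; 6 → 5 → 10; 7 → 4 → 5; 8 → 1 → 3; 9 → 3 → 8; 10 → 6 → 1.
Collecting the images, στ = [7 9 4 6 2 10 5 3 8 1].

7 9 4 6 2 10 5 3 8 1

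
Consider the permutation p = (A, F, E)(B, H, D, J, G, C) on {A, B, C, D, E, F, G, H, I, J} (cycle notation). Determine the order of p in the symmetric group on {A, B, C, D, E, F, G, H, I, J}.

6

The disjoint cycles have lengths 6, 3, 1.
The order is lcm(6, 3) = 6.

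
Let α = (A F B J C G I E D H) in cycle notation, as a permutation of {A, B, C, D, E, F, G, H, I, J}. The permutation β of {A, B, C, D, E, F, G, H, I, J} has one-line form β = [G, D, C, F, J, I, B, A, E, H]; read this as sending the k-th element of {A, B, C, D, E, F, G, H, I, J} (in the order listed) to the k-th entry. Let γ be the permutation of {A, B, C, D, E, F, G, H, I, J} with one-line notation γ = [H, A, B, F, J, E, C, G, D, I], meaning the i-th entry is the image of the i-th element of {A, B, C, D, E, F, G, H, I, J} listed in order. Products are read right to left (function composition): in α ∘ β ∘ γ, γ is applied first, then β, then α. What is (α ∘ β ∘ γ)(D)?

Chase D: γ(D) = F; β(F) = I; α(I) = E. Hence (α ∘ β ∘ γ)(D) = E.

E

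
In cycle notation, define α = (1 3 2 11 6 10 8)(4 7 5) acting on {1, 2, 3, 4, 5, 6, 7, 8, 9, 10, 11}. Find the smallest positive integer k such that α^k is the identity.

The disjoint cycles have lengths 7, 3, 1.
Since disjoint cycles commute, ord(α) = lcm(7, 3) = 21.

21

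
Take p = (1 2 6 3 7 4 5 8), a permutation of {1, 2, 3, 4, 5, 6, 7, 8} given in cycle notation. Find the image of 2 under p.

6

2 appears in (1 2 6 3 7 4 5 8); the next entry (wrapping around) is 6.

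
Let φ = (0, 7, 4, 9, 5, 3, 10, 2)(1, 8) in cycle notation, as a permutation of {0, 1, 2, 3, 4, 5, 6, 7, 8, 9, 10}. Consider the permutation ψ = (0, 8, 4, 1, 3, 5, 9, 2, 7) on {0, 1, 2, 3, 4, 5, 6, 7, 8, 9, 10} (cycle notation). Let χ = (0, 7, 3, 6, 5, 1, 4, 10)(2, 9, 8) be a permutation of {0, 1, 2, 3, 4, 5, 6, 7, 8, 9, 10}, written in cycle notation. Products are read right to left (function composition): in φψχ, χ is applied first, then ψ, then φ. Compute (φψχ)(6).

(φψχ)(6) = φ(ψ(χ(6))). χ(6) = 5, then ψ(5) = 9, then φ(9) = 5, so the result is 5.

5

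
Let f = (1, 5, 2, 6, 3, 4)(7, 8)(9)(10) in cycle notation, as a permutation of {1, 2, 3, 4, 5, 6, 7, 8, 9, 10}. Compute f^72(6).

6 lies in the 6-cycle (1, 5, 2, 6, 3, 4).
On a 6-cycle, f^6 is the identity, so f^72 = f^0 there (72 ≡ 0 mod 6).
So f^72(6) = 6.

6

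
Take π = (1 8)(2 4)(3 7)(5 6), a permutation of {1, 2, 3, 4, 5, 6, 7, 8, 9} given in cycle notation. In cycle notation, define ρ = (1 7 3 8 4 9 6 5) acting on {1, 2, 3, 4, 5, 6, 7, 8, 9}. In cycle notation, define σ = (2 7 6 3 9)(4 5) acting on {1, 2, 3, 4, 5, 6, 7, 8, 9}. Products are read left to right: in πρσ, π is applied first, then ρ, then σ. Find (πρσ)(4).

7

(πρσ)(4) = σ(ρ(π(4))). π(4) = 2, then ρ(2) = 2, then σ(2) = 7, so the result is 7.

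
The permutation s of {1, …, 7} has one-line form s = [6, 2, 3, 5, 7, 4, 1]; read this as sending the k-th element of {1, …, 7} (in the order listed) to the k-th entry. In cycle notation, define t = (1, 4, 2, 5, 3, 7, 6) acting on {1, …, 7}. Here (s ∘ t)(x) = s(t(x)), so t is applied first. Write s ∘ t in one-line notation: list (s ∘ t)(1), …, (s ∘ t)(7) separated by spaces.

(s ∘ t)(x) = s(t(x)). Computing each image: s(t(1)) = s(4) = 5, s(t(2)) = s(5) = 7, s(t(3)) = s(7) = 1, s(t(4)) = s(2) = 2, s(t(5)) = s(3) = 3, s(t(6)) = s(1) = 6, s(t(7)) = s(6) = 4.
Hence s ∘ t = [5 7 1 2 3 6 4].

5 7 1 2 3 6 4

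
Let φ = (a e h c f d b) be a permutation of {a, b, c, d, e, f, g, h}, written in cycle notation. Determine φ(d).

b

d appears in (a e h c f d b); the next entry (wrapping around) is b.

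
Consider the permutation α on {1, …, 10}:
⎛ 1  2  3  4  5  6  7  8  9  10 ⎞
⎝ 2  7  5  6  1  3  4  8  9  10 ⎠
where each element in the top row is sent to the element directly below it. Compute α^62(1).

5

Tracing 1 → 2 → … returns to 1 after 7 steps, so 1 lies in a 7-cycle (1, 2, 7, 4, 6, 3, 5).
On a 7-cycle, α^7 is the identity, so α^62 = α^6 there (62 ≡ 6 mod 7).
Stepping 6 places around the cycle: 1 → 2 → 7 → 4 → 6 → 3 → 5.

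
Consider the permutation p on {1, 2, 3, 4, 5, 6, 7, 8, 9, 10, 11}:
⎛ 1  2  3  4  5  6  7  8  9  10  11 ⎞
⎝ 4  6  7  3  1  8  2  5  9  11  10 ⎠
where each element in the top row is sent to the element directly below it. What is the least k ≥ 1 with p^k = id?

Decomposing into disjoint cycles gives cycle lengths 8, 2, 1.
The order of p is the least common multiple of its cycle lengths: lcm(8, 2) = 8.

8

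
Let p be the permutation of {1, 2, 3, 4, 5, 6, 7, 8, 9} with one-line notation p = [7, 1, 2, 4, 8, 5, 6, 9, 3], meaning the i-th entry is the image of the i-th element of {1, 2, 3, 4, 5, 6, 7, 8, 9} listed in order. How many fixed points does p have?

The fixed points (elements with p(x) = x) are {4}, so there is 1.

1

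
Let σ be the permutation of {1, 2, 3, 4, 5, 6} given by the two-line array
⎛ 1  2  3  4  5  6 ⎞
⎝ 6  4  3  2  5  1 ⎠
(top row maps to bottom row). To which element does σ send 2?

4

The entry below 2 in the array is 4, so σ(2) = 4.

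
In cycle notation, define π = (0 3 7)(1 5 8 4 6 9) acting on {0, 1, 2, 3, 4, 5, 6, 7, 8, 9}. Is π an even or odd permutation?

odd

The cycle lengths are 6, 3, 1.
A cycle of length ℓ contributes ℓ−1 transpositions, so π is a product of 5 + 2 = 7 transpositions — odd.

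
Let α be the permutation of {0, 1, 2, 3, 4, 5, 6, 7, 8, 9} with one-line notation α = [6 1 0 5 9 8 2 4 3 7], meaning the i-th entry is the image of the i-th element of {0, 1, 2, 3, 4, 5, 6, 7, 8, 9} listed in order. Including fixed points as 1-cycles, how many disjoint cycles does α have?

4

The cycle decomposition is (0 6 2)(1)(3 5 8)(4 9 7), which has 4 cycles (counting 1-cycles).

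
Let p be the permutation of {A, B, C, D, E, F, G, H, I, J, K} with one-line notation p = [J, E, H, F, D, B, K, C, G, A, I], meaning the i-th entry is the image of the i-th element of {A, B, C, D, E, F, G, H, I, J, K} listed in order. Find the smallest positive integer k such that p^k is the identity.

The disjoint-cycle form of p has cycle lengths 4, 3, 2, 2.
Since disjoint cycles commute, ord(p) = lcm(4, 3, 2, 2) = 12.

12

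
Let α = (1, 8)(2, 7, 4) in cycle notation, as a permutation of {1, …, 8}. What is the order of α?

The cycle type of α is (3, 2, 1, 1, 1).
Since disjoint cycles commute, ord(α) = lcm(3, 2) = 6.

6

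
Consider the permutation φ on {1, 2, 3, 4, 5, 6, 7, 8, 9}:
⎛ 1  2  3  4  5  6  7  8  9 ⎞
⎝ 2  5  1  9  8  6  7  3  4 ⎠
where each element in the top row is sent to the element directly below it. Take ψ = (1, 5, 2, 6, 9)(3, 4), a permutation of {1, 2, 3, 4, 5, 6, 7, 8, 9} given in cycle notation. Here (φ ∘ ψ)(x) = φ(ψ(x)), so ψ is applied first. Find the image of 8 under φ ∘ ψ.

First apply ψ: ψ(8) = 8, then φ(8) = 3. Thus (φ ∘ ψ)(8) = 3.

3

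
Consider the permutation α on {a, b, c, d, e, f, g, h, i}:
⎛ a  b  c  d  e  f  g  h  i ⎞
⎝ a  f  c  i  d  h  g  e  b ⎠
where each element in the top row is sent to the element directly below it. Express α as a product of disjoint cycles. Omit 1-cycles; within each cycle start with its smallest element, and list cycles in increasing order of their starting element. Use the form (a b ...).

(b f h e d i)

Start at b and follow images: b → f → h → e → d → i → b, giving the cycle (b f h e d i).
Continuing from each remaining unvisited element yields (b f h e d i).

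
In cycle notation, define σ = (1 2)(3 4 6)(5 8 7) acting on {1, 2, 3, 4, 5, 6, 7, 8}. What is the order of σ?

The cycle type of σ is (3, 3, 2).
The order of σ is the least common multiple of its cycle lengths: lcm(3, 3, 2) = 6.

6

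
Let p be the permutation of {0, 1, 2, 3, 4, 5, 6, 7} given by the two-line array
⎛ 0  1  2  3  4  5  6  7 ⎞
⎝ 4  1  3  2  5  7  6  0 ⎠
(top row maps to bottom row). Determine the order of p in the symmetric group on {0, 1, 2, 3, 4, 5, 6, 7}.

4

Decomposing into disjoint cycles gives cycle lengths 4, 2, 1, 1.
The order is lcm(4, 2) = 4.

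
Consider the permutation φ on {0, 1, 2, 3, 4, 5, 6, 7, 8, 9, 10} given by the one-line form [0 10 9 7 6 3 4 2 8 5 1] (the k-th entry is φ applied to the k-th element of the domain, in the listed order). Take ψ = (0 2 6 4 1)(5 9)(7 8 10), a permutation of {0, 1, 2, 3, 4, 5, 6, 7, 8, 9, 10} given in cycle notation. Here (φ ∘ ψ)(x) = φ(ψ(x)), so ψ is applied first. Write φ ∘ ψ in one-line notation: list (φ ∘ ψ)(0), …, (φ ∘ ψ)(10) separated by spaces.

Chase each element through ψ then φ: 0 → 2 → 9; 1 → 0 → 0; 2 → 6 → 4; 3 → 3 → 7; 4 → 1 → 10; 5 → 9 → 5; 6 → 4 → 6; 7 → 8 → 8; 8 → 10 → 1; 9 → 5 → 3; 10 → 7 → 2.
So φ ∘ ψ in one-line form is 9 0 4 7 10 5 6 8 1 3 2.

9 0 4 7 10 5 6 8 1 3 2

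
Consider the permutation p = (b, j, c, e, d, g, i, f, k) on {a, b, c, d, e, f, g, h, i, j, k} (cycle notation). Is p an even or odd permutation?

even

The cycle lengths are 9, 1, 1.
A cycle is odd iff its length is even; p has 0 even-length cycles, so sgn(p) = (−1)^0 and p is even.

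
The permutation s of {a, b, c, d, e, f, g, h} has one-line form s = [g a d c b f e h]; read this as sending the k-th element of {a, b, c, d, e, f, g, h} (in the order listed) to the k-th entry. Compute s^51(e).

Tracing e → b → … returns to e after 4 steps, so e lies in a 4-cycle (a g e b).
Powers repeat with period 4 on this cycle, and 51 mod 4 = 3, so s^51(e) = s^3(e).
Advancing 3 steps from e: e → b → a → g.

g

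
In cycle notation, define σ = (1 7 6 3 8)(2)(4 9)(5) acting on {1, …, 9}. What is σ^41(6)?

3

6 lies in the 5-cycle (1 7 6 3 8).
Since the cycle has length 5, σ^41 acts on it the same as σ^1 (41 mod 5 = 1).
Advancing 1 step from 6: 6 → 3.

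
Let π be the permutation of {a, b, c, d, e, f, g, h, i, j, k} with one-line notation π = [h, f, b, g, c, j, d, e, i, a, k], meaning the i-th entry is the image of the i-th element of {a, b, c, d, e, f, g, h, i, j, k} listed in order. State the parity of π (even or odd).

odd

In disjoint-cycle form the cycle lengths are 7, 2, 1, 1.
A cycle is odd iff its length is even; π has 1 even-length cycle, so sgn(π) = (−1)^1 and π is odd.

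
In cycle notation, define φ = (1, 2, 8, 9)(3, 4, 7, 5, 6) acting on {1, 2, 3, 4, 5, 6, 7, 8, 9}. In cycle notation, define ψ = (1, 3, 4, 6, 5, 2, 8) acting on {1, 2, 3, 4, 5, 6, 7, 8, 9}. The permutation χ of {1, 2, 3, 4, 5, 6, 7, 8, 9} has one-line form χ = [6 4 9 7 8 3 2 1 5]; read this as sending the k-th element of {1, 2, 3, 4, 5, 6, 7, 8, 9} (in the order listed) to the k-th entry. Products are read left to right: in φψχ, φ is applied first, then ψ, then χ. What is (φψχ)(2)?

Apply the permutations in order: φ(2) = 8, then ψ(8) = 1, then χ(1) = 6. So (φψχ)(2) = 6.

6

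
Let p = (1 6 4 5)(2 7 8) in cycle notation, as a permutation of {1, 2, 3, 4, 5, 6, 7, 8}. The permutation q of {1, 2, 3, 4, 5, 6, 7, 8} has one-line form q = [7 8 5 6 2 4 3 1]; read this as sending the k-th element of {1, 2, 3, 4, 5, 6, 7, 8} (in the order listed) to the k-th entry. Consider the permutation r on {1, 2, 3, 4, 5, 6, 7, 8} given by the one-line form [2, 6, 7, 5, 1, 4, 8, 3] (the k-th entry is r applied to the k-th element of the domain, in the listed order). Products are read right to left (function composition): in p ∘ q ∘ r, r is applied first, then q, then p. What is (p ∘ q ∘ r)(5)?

8

(p ∘ q ∘ r)(5) = p(q(r(5))). r(5) = 1, then q(1) = 7, then p(7) = 8, so the result is 8.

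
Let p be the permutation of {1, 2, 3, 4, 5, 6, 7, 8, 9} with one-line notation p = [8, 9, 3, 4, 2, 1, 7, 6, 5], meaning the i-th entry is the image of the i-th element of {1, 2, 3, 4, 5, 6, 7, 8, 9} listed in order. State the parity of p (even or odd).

In disjoint-cycle form the cycle lengths are 3, 3, 1, 1, 1.
A cycle of length ℓ contributes ℓ−1 transpositions, so p is a product of 2 + 2 = 4 transpositions — even.

even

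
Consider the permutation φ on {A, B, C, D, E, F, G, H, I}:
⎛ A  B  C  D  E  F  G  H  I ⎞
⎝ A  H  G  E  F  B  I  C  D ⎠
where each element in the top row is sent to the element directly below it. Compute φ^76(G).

Tracing G → I → … returns to G after 8 steps, so G lies in an 8-cycle (B, H, C, G, I, D, E, F).
On an 8-cycle, φ^8 is the identity, so φ^76 = φ^4 there (76 ≡ 4 mod 8).
Advancing 4 steps from G: G → I → D → E → F.

F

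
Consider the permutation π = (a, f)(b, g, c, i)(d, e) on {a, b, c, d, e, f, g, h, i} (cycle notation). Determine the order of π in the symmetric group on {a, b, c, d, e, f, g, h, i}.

The cycle type of π is (4, 2, 2, 1).
The order is lcm(4, 2, 2) = 4.

4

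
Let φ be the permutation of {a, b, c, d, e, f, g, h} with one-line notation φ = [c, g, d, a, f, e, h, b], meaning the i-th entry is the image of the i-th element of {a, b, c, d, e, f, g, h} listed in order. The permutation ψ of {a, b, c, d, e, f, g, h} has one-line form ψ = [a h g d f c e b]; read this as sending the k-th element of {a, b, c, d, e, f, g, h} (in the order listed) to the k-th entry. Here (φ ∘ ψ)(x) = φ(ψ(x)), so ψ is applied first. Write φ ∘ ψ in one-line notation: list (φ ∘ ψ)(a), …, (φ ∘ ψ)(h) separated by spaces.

c b h a e d f g

(φ ∘ ψ)(x) = φ(ψ(x)). Computing each image: φ(ψ(a)) = φ(a) = c, φ(ψ(b)) = φ(h) = b, φ(ψ(c)) = φ(g) = h, φ(ψ(d)) = φ(d) = a, φ(ψ(e)) = φ(f) = e, φ(ψ(f)) = φ(c) = d, φ(ψ(g)) = φ(e) = f, φ(ψ(h)) = φ(b) = g.
Hence φ ∘ ψ = [c b h a e d f g].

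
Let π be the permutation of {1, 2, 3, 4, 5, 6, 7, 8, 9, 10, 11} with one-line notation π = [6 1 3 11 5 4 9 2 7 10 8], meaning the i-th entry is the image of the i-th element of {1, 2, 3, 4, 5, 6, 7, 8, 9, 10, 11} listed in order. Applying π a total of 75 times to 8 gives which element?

6

Tracing 8 → 2 → … returns to 8 after 6 steps, so 8 lies in a 6-cycle (1 6 4 11 8 2).
Since the cycle has length 6, π^75 acts on it the same as π^3 (75 mod 6 = 3).
Stepping 3 places around the cycle: 8 → 2 → 1 → 6.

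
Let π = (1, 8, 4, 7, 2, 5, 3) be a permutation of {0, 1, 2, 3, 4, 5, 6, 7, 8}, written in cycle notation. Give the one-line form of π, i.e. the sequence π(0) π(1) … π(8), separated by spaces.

Image by image: 0↦0, 1↦8, 2↦5, 3↦1, 4↦7, 5↦3, 6↦6, 7↦2, 8↦4.
So the one-line form is 0 8 5 1 7 3 6 2 4.

0 8 5 1 7 3 6 2 4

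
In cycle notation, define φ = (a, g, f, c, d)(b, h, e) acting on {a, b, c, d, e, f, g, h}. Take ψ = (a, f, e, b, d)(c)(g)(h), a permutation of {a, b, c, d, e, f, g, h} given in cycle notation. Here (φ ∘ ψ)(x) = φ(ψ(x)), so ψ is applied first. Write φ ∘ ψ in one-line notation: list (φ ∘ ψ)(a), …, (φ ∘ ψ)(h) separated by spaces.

c a d g h b f e

Chase each element through ψ then φ: a → f → c; b → d → a; c → c → d; d → a → g; e → b → h; f → e → b; g → g → f; h → h → e.
Collecting the images, φ ∘ ψ = [c a d g h b f e].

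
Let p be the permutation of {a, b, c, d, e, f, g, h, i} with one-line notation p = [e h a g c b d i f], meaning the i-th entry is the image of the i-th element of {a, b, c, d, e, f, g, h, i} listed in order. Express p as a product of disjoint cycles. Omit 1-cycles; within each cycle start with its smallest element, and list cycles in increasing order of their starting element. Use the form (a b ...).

Iterating p from a gives a → e → c → a; that is the 3-cycle (a e c).
Continuing from each remaining unvisited element yields (a e c)(b h i f)(d g).

(a e c)(b h i f)(d g)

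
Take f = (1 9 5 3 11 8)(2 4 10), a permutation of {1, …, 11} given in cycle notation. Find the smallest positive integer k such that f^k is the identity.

6

The disjoint cycles have lengths 6, 3, 1, 1.
Since disjoint cycles commute, ord(f) = lcm(6, 3) = 6.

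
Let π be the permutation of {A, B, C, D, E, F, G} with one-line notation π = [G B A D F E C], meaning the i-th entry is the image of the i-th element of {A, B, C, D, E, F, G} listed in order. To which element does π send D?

D

D is element number 4 of the domain, and entry number 4 of the one-line form is D, so π(D) = D.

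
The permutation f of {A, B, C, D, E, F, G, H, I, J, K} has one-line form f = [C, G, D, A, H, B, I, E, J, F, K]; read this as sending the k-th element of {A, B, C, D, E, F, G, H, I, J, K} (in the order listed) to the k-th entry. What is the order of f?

The disjoint-cycle form of f has cycle lengths 5, 3, 2, 1.
Since disjoint cycles commute, ord(f) = lcm(5, 3, 2) = 30.

30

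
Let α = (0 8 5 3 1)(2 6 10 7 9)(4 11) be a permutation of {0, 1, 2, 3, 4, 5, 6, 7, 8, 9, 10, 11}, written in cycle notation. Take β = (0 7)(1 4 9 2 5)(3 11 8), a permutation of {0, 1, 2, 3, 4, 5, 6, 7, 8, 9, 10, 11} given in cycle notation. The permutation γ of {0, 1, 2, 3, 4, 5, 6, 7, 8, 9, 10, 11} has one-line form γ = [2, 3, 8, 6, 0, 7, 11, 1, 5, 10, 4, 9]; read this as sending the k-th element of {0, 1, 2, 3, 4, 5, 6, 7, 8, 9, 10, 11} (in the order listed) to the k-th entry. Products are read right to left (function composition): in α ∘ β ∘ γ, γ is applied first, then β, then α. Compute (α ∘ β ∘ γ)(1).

4

(α ∘ β ∘ γ)(1) = α(β(γ(1))). γ(1) = 3, then β(3) = 11, then α(11) = 4, so the result is 4.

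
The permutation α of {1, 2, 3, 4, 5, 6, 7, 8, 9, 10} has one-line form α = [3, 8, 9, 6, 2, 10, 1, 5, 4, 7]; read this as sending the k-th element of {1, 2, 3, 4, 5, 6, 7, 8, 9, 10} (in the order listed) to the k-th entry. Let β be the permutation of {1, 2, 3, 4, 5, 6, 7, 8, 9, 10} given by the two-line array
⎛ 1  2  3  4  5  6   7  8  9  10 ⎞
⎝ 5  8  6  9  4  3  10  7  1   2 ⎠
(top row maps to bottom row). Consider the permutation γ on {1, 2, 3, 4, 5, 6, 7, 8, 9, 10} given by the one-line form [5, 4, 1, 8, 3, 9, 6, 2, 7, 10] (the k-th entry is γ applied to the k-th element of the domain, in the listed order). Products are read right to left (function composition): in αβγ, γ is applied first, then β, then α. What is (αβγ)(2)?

4

(αβγ)(2) = α(β(γ(2))). γ(2) = 4, then β(4) = 9, then α(9) = 4, so the result is 4.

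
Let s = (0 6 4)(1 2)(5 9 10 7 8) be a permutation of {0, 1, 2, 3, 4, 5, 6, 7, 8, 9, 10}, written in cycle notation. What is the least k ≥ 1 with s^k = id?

The disjoint cycles have lengths 5, 3, 2, 1.
Since disjoint cycles commute, ord(s) = lcm(5, 3, 2) = 30.

30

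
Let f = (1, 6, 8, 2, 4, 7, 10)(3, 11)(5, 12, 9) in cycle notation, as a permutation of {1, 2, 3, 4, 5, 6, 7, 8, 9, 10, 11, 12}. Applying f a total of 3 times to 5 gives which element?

5

5 lies in the 3-cycle (5, 12, 9).
Powers repeat with period 3 on this cycle, and 3 mod 3 = 0, so f^3(5) = f^0(5).
So f^3(5) = 5.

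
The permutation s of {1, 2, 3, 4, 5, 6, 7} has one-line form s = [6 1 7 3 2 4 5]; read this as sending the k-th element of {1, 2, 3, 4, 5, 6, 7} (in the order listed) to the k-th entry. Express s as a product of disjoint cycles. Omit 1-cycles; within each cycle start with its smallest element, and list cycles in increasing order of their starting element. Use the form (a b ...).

(1 6 4 3 7 5 2)

From 1: 1 → 6 → 4 → 3 → 7 → 5 → 2 → 1, closing the cycle (1 6 4 3 7 5 2).
Repeating from the next unused element and collecting all non-trivial cycles gives (1 6 4 3 7 5 2).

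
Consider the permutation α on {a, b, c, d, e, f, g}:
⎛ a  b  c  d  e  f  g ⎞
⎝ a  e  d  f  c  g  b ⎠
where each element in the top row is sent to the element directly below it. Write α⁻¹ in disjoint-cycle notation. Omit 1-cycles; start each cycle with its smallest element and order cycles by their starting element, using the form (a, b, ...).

(b, g, f, d, c, e)

The cycle decomposition of α is (b, e, c, d, f, g).
Reversing each cycle (and rotating so the smallest element leads) gives α⁻¹ = (b, g, f, d, c, e).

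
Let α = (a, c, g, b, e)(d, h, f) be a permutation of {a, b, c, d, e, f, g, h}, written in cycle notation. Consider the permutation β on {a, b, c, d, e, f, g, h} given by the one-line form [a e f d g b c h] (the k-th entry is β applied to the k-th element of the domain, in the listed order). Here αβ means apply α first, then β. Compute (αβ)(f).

α(f) = d, then β(d) = d; composing gives (αβ)(f) = d.

d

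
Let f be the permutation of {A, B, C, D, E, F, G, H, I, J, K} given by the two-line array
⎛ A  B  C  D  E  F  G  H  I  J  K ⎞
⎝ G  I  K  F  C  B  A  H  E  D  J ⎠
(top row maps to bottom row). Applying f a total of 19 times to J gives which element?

B

Tracing J → D → … returns to J after 8 steps, so J lies in an 8-cycle (B, I, E, C, K, J, D, F).
On an 8-cycle, f^8 is the identity, so f^19 = f^3 there (19 ≡ 3 mod 8).
Stepping 3 places around the cycle: J → D → F → B.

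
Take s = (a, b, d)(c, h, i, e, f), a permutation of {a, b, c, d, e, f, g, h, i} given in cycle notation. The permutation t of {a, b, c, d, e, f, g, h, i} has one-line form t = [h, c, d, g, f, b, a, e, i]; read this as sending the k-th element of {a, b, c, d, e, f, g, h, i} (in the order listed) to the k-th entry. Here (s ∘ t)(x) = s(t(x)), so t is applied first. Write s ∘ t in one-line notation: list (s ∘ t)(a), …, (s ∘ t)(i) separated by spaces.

For each element, apply t then s: a → h → i; b → c → h; c → d → a; d → g → g; e → f → c; f → b → d; g → a → b; h → e → f; i → i → e.
Collecting the images, s ∘ t = [i h a g c d b f e].

i h a g c d b f e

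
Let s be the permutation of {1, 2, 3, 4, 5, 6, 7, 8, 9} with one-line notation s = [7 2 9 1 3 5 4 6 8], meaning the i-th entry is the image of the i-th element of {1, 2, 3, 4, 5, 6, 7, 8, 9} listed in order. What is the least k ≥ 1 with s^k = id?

15

The disjoint-cycle form of s has cycle lengths 5, 3, 1.
The order is lcm(5, 3) = 15.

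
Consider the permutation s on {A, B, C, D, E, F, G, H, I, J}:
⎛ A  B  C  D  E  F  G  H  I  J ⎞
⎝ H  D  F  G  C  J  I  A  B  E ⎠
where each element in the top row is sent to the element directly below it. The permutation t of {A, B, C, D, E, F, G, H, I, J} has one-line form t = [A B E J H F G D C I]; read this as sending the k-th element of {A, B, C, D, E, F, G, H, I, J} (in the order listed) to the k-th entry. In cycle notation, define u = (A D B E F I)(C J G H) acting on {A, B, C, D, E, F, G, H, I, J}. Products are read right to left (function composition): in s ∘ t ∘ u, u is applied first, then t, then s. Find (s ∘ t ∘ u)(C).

B

(s ∘ t ∘ u)(C) = s(t(u(C))). u(C) = J, then t(J) = I, then s(I) = B, so the result is B.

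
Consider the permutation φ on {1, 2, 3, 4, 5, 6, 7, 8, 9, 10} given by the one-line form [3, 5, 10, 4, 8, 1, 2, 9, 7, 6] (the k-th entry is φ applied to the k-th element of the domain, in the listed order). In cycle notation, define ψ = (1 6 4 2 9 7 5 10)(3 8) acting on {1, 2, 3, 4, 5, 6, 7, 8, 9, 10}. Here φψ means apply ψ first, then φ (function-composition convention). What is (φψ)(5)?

ψ(5) = 10, then φ(10) = 6; composing gives (φψ)(5) = 6.

6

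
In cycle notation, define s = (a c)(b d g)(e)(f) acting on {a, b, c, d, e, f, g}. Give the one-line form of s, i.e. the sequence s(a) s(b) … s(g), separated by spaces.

c d a g e f b

Each element maps to the next entry in its cycle (wrapping to the front): a→c, b→d, c→a, d→g, e→e, f→f, g→b.
Listing these in domain order gives c d a g e f b.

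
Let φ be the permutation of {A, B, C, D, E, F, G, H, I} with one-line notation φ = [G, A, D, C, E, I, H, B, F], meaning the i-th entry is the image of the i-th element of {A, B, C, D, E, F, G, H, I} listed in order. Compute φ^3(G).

Tracing G → H → … returns to G after 4 steps, so G lies in a 4-cycle (A G H B).
Advancing 3 steps from G: G → H → B → A.

A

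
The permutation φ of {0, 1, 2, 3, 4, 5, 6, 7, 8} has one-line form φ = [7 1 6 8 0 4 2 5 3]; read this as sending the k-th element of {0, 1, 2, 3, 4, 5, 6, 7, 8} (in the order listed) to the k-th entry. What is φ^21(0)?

7

Tracing 0 → 7 → … returns to 0 after 4 steps, so 0 lies in a 4-cycle (0, 7, 5, 4).
Since the cycle has length 4, φ^21 acts on it the same as φ^1 (21 mod 4 = 1).
Advancing 1 step from 0: 0 → 7.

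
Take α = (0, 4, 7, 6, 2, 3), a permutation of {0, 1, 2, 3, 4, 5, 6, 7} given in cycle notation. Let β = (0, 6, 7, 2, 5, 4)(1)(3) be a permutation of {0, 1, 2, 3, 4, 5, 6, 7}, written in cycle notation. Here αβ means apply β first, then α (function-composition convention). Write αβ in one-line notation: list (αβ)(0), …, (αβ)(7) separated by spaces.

2 1 5 0 4 7 6 3

(αβ)(x) = α(β(x)). Computing each image: α(β(0)) = α(6) = 2, α(β(1)) = α(1) = 1, α(β(2)) = α(5) = 5, α(β(3)) = α(3) = 0, α(β(4)) = α(0) = 4, α(β(5)) = α(4) = 7, α(β(6)) = α(7) = 6, α(β(7)) = α(2) = 3.
Hence αβ = [2 1 5 0 4 7 6 3].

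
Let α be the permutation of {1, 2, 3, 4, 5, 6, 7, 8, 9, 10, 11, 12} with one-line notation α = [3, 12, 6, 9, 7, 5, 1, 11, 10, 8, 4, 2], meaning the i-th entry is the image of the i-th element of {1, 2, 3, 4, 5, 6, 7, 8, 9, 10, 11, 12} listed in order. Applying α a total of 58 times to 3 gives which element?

Tracing 3 → 6 → … returns to 3 after 5 steps, so 3 lies in a 5-cycle (1 3 6 5 7).
Powers repeat with period 5 on this cycle, and 58 mod 5 = 3, so α^58(3) = α^3(3).
Stepping 3 places around the cycle: 3 → 6 → 5 → 7.

7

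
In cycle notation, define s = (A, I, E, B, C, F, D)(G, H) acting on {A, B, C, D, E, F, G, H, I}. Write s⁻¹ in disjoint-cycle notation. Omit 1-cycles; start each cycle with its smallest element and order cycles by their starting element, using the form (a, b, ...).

(A, D, F, C, B, E, I)(G, H)

The inverse reverses each cycle.
Reversing each cycle of s and rotating so the smallest element leads gives (A, D, F, C, B, E, I)(G, H).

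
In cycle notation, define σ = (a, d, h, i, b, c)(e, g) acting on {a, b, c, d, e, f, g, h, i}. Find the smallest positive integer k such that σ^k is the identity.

The cycle type of σ is (6, 2, 1).
The order of σ is the least common multiple of its cycle lengths: lcm(6, 2) = 6.

6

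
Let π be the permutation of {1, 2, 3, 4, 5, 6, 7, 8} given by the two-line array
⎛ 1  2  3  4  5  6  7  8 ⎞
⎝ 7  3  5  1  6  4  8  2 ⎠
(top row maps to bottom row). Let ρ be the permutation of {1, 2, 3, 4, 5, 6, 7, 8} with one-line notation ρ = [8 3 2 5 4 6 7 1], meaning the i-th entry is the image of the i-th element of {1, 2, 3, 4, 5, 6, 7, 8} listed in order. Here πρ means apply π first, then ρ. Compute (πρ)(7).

First apply π: π(7) = 8, then ρ(8) = 1. Thus (πρ)(7) = 1.

1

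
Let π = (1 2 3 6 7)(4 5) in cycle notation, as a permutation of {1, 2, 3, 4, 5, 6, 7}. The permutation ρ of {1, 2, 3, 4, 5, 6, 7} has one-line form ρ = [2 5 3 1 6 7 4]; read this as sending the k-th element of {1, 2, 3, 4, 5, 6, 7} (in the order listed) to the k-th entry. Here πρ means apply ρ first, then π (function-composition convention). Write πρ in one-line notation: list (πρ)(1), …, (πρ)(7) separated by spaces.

3 4 6 2 7 1 5

For each element, apply ρ then π: 1 → 2 → 3; 2 → 5 → 4; 3 → 3 → 6; 4 → 1 → 2; 5 → 6 → 7; 6 → 7 → 1; 7 → 4 → 5.
Collecting the images, πρ = [3 4 6 2 7 1 5].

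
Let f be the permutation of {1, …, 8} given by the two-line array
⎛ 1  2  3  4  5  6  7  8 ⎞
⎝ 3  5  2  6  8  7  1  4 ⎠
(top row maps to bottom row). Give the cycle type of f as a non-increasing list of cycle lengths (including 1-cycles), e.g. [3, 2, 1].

[8]

The disjoint cycles are (1, 3, 2, 5, 8, 4, 6, 7), with lengths 8 in non-increasing order.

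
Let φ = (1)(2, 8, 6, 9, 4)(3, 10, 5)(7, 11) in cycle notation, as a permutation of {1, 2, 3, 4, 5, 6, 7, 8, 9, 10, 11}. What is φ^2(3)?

3 lies in the 3-cycle (3, 10, 5).
Stepping 2 places around the cycle: 3 → 10 → 5.

5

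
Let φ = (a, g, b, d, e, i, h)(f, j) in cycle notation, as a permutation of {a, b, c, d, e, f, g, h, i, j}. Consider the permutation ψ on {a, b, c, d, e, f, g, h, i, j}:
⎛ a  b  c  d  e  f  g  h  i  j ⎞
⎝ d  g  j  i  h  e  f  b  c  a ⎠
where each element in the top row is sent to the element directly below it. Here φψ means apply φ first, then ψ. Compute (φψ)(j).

e

(φψ)(j) = ψ(φ(j)). φ(j) = f, then ψ(f) = e. So (φψ)(j) = e.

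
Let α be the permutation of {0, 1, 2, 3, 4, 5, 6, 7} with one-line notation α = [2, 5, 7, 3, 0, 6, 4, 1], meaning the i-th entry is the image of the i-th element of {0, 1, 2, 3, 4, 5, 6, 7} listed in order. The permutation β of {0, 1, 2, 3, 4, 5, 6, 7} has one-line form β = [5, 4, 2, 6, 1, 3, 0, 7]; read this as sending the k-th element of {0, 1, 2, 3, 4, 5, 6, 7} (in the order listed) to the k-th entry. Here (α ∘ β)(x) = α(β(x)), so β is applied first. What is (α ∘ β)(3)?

β(3) = 6, then α(6) = 4; composing gives (α ∘ β)(3) = 4.

4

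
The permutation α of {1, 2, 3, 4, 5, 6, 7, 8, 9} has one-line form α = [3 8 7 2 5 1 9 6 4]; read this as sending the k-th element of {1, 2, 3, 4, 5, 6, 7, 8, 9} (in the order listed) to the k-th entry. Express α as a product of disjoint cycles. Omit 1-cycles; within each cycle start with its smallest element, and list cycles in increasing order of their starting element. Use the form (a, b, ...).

(1, 3, 7, 9, 4, 2, 8, 6)

Start at 1 and follow images: 1 → 3 → 7 → 9 → 4 → 2 → 8 → 6 → 1, giving the cycle (1, 3, 7, 9, 4, 2, 8, 6).
Repeating from the next unused element and collecting all non-trivial cycles gives (1, 3, 7, 9, 4, 2, 8, 6).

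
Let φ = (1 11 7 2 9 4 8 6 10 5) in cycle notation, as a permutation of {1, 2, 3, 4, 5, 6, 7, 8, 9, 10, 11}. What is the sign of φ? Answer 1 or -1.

The cycle lengths are 10, 1.
A cycle of length ℓ contributes ℓ−1 transpositions, so φ is a product of 9 transpositions — odd.

-1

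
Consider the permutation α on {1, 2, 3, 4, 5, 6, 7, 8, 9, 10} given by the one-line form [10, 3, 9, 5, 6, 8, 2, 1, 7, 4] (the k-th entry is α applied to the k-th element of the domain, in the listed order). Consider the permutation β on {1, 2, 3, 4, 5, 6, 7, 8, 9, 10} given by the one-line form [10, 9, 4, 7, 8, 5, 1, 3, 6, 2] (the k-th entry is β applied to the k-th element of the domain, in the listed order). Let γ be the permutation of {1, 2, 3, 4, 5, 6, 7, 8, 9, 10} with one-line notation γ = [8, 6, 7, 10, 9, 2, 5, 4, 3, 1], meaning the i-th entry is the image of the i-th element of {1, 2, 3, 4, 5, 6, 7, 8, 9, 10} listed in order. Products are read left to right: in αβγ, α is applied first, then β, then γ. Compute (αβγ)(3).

Apply the permutations in order: α(3) = 9, then β(9) = 6, then γ(6) = 2. So (αβγ)(3) = 2.

2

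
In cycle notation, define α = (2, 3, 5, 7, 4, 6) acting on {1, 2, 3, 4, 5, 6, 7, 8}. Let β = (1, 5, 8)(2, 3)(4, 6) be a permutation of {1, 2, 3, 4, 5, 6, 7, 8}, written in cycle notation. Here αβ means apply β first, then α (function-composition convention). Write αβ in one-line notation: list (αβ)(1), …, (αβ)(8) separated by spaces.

Chase each element through β then α: 1 → 5 → 7; 2 → 3 → 5; 3 → 2 → 3; 4 → 6 → 2; 5 → 8 → 8; 6 → 4 → 6; 7 → 7 → 4; 8 → 1 → 1.
So αβ in one-line form is 7 5 3 2 8 6 4 1.

7 5 3 2 8 6 4 1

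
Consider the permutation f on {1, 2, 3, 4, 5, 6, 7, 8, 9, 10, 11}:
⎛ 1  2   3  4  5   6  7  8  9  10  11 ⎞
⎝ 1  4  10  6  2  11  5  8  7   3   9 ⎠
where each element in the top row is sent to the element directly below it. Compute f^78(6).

Tracing 6 → 11 → … returns to 6 after 7 steps, so 6 lies in a 7-cycle (2, 4, 6, 11, 9, 7, 5).
On a 7-cycle, f^7 is the identity, so f^78 = f^1 there (78 ≡ 1 mod 7).
Stepping 1 place around the cycle: 6 → 11.

11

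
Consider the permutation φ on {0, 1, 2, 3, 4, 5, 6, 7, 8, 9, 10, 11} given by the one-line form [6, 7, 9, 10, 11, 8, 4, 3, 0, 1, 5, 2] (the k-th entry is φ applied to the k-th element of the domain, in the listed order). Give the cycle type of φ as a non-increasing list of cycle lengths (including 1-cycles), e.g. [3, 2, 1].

[12]

The disjoint cycles are (0, 6, 4, 11, 2, 9, 1, 7, 3, 10, 5, 8), with lengths 12 in non-increasing order.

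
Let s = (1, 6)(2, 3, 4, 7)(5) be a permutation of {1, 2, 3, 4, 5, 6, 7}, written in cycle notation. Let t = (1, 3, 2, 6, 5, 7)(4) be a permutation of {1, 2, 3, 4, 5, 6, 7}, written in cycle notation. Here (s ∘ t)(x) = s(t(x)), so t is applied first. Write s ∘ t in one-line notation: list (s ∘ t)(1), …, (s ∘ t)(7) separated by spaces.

4 1 3 7 2 5 6

Chase each element through t then s: 1 → 3 → 4; 2 → 6 → 1; 3 → 2 → 3; 4 → 4 → 7; 5 → 7 → 2; 6 → 5 → 5; 7 → 1 → 6.
So s ∘ t in one-line form is 4 1 3 7 2 5 6.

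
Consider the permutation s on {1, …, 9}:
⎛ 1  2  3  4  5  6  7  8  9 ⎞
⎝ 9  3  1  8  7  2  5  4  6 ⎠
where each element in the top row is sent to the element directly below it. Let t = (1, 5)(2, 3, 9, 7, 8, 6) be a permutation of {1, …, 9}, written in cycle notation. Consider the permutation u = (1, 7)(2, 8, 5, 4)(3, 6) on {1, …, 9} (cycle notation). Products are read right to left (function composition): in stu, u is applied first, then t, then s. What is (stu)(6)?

Chase 6: u(6) = 3; t(3) = 9; s(9) = 6. Hence (stu)(6) = 6.

6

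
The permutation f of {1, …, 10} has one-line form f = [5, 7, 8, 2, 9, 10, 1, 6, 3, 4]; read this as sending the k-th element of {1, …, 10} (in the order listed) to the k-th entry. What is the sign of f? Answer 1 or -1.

In disjoint-cycle form the cycle lengths are 10.
A cycle is odd iff its length is even; f has 1 even-length cycle, so sgn(f) = (−1)^1 and f is odd.

-1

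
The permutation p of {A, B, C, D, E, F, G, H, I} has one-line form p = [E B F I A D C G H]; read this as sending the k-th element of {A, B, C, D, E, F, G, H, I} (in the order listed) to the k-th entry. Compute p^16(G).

I

Tracing G → C → … returns to G after 6 steps, so G lies in a 6-cycle (C, F, D, I, H, G).
Since the cycle has length 6, p^16 acts on it the same as p^4 (16 mod 6 = 4).
Stepping 4 places around the cycle: G → C → F → D → I.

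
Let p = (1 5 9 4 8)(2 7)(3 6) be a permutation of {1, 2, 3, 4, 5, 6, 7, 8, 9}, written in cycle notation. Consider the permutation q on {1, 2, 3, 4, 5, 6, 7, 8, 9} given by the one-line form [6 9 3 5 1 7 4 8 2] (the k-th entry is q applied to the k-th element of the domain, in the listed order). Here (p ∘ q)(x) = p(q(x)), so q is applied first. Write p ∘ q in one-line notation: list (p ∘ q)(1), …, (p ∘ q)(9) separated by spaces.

For each element, apply q then p: 1 → 6 → 3; 2 → 9 → 4; 3 → 3 → 6; 4 → 5 → 9; 5 → 1 → 5; 6 → 7 → 2; 7 → 4 → 8; 8 → 8 → 1; 9 → 2 → 7.
Collecting the images, p ∘ q = [3 4 6 9 5 2 8 1 7].

3 4 6 9 5 2 8 1 7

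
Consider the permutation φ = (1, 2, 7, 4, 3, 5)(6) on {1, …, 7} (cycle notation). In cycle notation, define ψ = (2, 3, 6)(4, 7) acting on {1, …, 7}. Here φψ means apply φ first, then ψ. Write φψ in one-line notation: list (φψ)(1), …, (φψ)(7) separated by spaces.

3 4 5 6 1 2 7

Chase each element through φ then ψ: 1 → 2 → 3; 2 → 7 → 4; 3 → 5 → 5; 4 → 3 → 6; 5 → 1 → 1; 6 → 6 → 2; 7 → 4 → 7.
Collecting the images, φψ = [3 4 5 6 1 2 7].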